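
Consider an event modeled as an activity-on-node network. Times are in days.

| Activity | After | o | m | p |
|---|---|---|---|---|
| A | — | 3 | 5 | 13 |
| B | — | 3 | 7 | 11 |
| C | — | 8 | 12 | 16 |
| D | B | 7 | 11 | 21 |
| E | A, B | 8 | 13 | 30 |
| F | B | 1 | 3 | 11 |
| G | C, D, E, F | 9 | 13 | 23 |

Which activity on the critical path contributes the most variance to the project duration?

te_A = (3 + 4·5 + 13)/6 = 36/6 = 6; σ²_A = ((13−3)/6)² = 2.778
te_B = (3 + 4·7 + 11)/6 = 42/6 = 7; σ²_B = ((11−3)/6)² = 1.778
te_C = (8 + 4·12 + 16)/6 = 72/6 = 12; σ²_C = ((16−8)/6)² = 1.778
te_D = (7 + 4·11 + 21)/6 = 72/6 = 12; σ²_D = ((21−7)/6)² = 5.444
te_E = (8 + 4·13 + 30)/6 = 90/6 = 15; σ²_E = ((30−8)/6)² = 13.444
te_F = (1 + 4·3 + 11)/6 = 24/6 = 4; σ²_F = ((11−1)/6)² = 2.778
te_G = (9 + 4·13 + 23)/6 = 84/6 = 14; σ²_G = ((23−9)/6)² = 5.444

Forward pass:
ES_A = 0; EF_A = 6
ES_B = 0; EF_B = 7
ES_C = 0; EF_C = 12
ES_D = 7; EF_D = 7+12 = 19
ES_E = max(EF_A=6, EF_B=7) = 7; EF_E = 7+15 = 22
ES_F = 7; EF_F = 7+4 = 11
ES_G = max(EF_C=12, EF_D=19, EF_E=22, EF_F=11) = 22; EF_G = 22+14 = 36
Expected project duration μ = 36 days. Critical path: B → E → G.

Variances on critical path: σ²_B=1.778, σ²_E=13.444, σ²_G=5.444.
Largest is σ²_E = 13.444.

E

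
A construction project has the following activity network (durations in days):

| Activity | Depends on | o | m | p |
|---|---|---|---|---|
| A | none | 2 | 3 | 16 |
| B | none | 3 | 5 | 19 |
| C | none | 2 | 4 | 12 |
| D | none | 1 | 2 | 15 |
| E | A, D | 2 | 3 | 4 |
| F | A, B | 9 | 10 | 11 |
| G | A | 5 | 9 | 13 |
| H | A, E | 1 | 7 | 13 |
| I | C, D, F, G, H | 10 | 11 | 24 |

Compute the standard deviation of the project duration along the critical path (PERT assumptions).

3.56 days

te_A = (2 + 4·3 + 16)/6 = 30/6 = 5; σ²_A = ((16−2)/6)² = 5.444
te_B = (3 + 4·5 + 19)/6 = 42/6 = 7; σ²_B = ((19−3)/6)² = 7.111
te_C = (2 + 4·4 + 12)/6 = 30/6 = 5; σ²_C = ((12−2)/6)² = 2.778
te_D = (1 + 4·2 + 15)/6 = 24/6 = 4; σ²_D = ((15−1)/6)² = 5.444
te_E = (2 + 4·3 + 4)/6 = 18/6 = 3; σ²_E = ((4−2)/6)² = 0.111
te_F = (9 + 4·10 + 11)/6 = 60/6 = 10; σ²_F = ((11−9)/6)² = 0.111
te_G = (5 + 4·9 + 13)/6 = 54/6 = 9; σ²_G = ((13−5)/6)² = 1.778
te_H = (1 + 4·7 + 13)/6 = 42/6 = 7; σ²_H = ((13−1)/6)² = 4.000
te_I = (10 + 4·11 + 24)/6 = 78/6 = 13; σ²_I = ((24−10)/6)² = 5.444

Forward pass:
ES_A = 0; EF_A = 5
ES_B = 0; EF_B = 7
ES_C = 0; EF_C = 5
ES_D = 0; EF_D = 4
ES_E = max(EF_A=5, EF_D=4) = 5; EF_E = 5+3 = 8
ES_F = max(EF_A=5, EF_B=7) = 7; EF_F = 7+10 = 17
ES_G = 5; EF_G = 5+9 = 14
ES_H = max(EF_A=5, EF_E=8) = 8; EF_H = 8+7 = 15
ES_I = max(EF_C=5, EF_D=4, EF_F=17, EF_G=14, EF_H=15) = 17; EF_I = 17+13 = 30
Expected project duration μ = 30 days. Critical path: B → F → I.

Variance along critical path = 7.111 + 0.111 + 5.444 = 12.667
σ = √12.667 = 3.559 days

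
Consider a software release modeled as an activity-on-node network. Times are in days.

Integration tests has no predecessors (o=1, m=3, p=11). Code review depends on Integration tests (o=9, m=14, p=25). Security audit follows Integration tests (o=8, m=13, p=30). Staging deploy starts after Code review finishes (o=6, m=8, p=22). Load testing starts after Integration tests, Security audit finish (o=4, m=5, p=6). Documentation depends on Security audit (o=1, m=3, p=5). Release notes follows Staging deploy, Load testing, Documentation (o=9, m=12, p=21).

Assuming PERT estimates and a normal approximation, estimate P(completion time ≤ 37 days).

0.138

te_Integration tests = (1 + 4·3 + 11)/6 = 24/6 = 4; σ²_Integration tests = ((11−1)/6)² = 2.778
te_Code review = (9 + 4·14 + 25)/6 = 90/6 = 15; σ²_Code review = ((25−9)/6)² = 7.111
te_Security audit = (8 + 4·13 + 30)/6 = 90/6 = 15; σ²_Security audit = ((30−8)/6)² = 13.444
te_Staging deploy = (6 + 4·8 + 22)/6 = 60/6 = 10; σ²_Staging deploy = ((22−6)/6)² = 7.111
te_Load testing = (4 + 4·5 + 6)/6 = 30/6 = 5; σ²_Load testing = ((6−4)/6)² = 0.111
te_Documentation = (1 + 4·3 + 5)/6 = 18/6 = 3; σ²_Documentation = ((5−1)/6)² = 0.444
te_Release notes = (9 + 4·12 + 21)/6 = 78/6 = 13; σ²_Release notes = ((21−9)/6)² = 4.000

Forward pass:
ES_Integration tests = 0; EF_Integration tests = 4
ES_Code review = 4; EF_Code review = 4+15 = 19
ES_Security audit = 4; EF_Security audit = 4+15 = 19
ES_Staging deploy = 19; EF_Staging deploy = 19+10 = 29
ES_Load testing = max(EF_Integration tests=4, EF_Security audit=19) = 19; EF_Load testing = 19+5 = 24
ES_Documentation = 19; EF_Documentation = 19+3 = 22
ES_Release notes = max(EF_Staging deploy=29, EF_Load testing=24, EF_Documentation=22) = 29; EF_Release notes = 29+13 = 42
Expected project duration μ = 42 days. Critical path: Integration tests → Code review → Staging deploy → Release notes.

Variance along critical path = 2.778 + 7.111 + 7.111 + 4.000 = 21.000; σ = √21.000 = 4.583 days.
Z = (37 − 42) / 4.583 = -1.091
P(T ≤ 37) = Φ(-1.091) ≈ 0.138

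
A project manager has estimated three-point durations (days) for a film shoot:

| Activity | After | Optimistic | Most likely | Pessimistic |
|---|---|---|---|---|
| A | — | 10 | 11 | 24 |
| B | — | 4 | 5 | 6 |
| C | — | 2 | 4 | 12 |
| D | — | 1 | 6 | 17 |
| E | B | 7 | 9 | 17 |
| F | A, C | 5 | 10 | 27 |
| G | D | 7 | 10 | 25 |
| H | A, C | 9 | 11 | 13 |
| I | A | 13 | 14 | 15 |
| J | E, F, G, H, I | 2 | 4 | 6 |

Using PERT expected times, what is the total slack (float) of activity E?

12 days

te_A = (10 + 4·11 + 24)/6 = 78/6 = 13
te_B = (4 + 4·5 + 6)/6 = 30/6 = 5
te_C = (2 + 4·4 + 12)/6 = 30/6 = 5
te_D = (1 + 4·6 + 17)/6 = 42/6 = 7
te_E = (7 + 4·9 + 17)/6 = 60/6 = 10
te_F = (5 + 4·10 + 27)/6 = 72/6 = 12
te_G = (7 + 4·10 + 25)/6 = 72/6 = 12
te_H = (9 + 4·11 + 13)/6 = 66/6 = 11
te_I = (13 + 4·14 + 15)/6 = 84/6 = 14
te_J = (2 + 4·4 + 6)/6 = 24/6 = 4

Forward pass:
ES_A = 0; EF_A = 13
ES_B = 0; EF_B = 5
ES_C = 0; EF_C = 5
ES_D = 0; EF_D = 7
ES_E = 5; EF_E = 5+10 = 15
ES_F = max(EF_A=13, EF_C=5) = 13; EF_F = 13+12 = 25
ES_G = 7; EF_G = 7+12 = 19
ES_H = max(EF_A=13, EF_C=5) = 13; EF_H = 13+11 = 24
ES_I = 13; EF_I = 13+14 = 27
ES_J = max(EF_E=15, EF_F=25, EF_G=19, EF_H=24, EF_I=27) = 27; EF_J = 27+4 = 31
Expected project duration μ = 31 days. Critical path: A → I → J.

Backward pass:
LF_J = 31; LS_J = 31−4 = 27
LF_I = LS_J = 27; LS_I = 27−14 = 13
LF_H = LS_J = 27; LS_H = 27−11 = 16
LF_G = LS_J = 27; LS_G = 27−12 = 15
LF_F = LS_J = 27; LS_F = 27−12 = 15
LF_E = LS_J = 27; LS_E = 27−10 = 17
LF_D = LS_G = 15; LS_D = 15−7 = 8
LF_C = min(LS_F=15, LS_H=16) = 15; LS_C = 15−5 = 10
LF_B = LS_E = 17; LS_B = 17−5 = 12
LF_A = min(LS_F=15, LS_H=16, LS_I=13) = 13; LS_A = 13−13 = 0
Slack_E = LS_E − ES_E = 17 − 5 = 12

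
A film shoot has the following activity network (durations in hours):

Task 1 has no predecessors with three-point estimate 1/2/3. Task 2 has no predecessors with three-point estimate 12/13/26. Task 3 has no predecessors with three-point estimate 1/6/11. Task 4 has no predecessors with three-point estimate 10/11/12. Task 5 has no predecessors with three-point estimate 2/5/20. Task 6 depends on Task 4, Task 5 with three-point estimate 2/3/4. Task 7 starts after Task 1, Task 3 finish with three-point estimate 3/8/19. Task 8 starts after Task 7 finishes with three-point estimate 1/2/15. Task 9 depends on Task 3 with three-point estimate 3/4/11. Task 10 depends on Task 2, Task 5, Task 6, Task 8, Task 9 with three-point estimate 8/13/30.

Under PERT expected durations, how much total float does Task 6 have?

te_Task 1 = (1 + 4·2 + 3)/6 = 12/6 = 2
te_Task 2 = (12 + 4·13 + 26)/6 = 90/6 = 15
te_Task 3 = (1 + 4·6 + 11)/6 = 36/6 = 6
te_Task 4 = (10 + 4·11 + 12)/6 = 66/6 = 11
te_Task 5 = (2 + 4·5 + 20)/6 = 42/6 = 7
te_Task 6 = (2 + 4·3 + 4)/6 = 18/6 = 3
te_Task 7 = (3 + 4·8 + 19)/6 = 54/6 = 9
te_Task 8 = (1 + 4·2 + 15)/6 = 24/6 = 4
te_Task 9 = (3 + 4·4 + 11)/6 = 30/6 = 5
te_Task 10 = (8 + 4·13 + 30)/6 = 90/6 = 15

Forward pass:
ES_Task 1 = 0; EF_Task 1 = 2
ES_Task 2 = 0; EF_Task 2 = 15
ES_Task 3 = 0; EF_Task 3 = 6
ES_Task 4 = 0; EF_Task 4 = 11
ES_Task 5 = 0; EF_Task 5 = 7
ES_Task 6 = max(EF_Task 4=11, EF_Task 5=7) = 11; EF_Task 6 = 11+3 = 14
ES_Task 7 = max(EF_Task 1=2, EF_Task 3=6) = 6; EF_Task 7 = 6+9 = 15
ES_Task 8 = 15; EF_Task 8 = 15+4 = 19
ES_Task 9 = 6; EF_Task 9 = 6+5 = 11
ES_Task 10 = max(EF_Task 2=15, EF_Task 5=7, EF_Task 6=14, EF_Task 8=19, EF_Task 9=11) = 19; EF_Task 10 = 19+15 = 34
Expected project duration μ = 34 hours. Critical path: Task 3 → Task 7 → Task 8 → Task 10.

Backward pass:
LF_Task 10 = 34; LS_Task 10 = 34−15 = 19
LF_Task 9 = LS_Task 10 = 19; LS_Task 9 = 19−5 = 14
LF_Task 8 = LS_Task 10 = 19; LS_Task 8 = 19−4 = 15
LF_Task 7 = LS_Task 8 = 15; LS_Task 7 = 15−9 = 6
LF_Task 6 = LS_Task 10 = 19; LS_Task 6 = 19−3 = 16
LF_Task 5 = min(LS_Task 6=16, LS_Task 10=19) = 16; LS_Task 5 = 16−7 = 9
LF_Task 4 = LS_Task 6 = 16; LS_Task 4 = 16−11 = 5
LF_Task 3 = min(LS_Task 7=6, LS_Task 9=14) = 6; LS_Task 3 = 6−6 = 0
LF_Task 2 = LS_Task 10 = 19; LS_Task 2 = 19−15 = 4
LF_Task 1 = LS_Task 7 = 6; LS_Task 1 = 6−2 = 4
Slack_Task 6 = LS_Task 6 − ES_Task 6 = 16 − 11 = 5

5 hours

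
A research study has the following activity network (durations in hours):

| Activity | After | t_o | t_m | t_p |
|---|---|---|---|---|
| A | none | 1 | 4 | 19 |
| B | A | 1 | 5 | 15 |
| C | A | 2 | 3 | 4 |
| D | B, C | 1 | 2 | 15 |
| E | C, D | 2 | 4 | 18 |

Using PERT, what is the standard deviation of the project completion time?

5.20 hours

te_A = (1 + 4·4 + 19)/6 = 36/6 = 6; σ²_A = ((19−1)/6)² = 9.000
te_B = (1 + 4·5 + 15)/6 = 36/6 = 6; σ²_B = ((15−1)/6)² = 5.444
te_C = (2 + 4·3 + 4)/6 = 18/6 = 3; σ²_C = ((4−2)/6)² = 0.111
te_D = (1 + 4·2 + 15)/6 = 24/6 = 4; σ²_D = ((15−1)/6)² = 5.444
te_E = (2 + 4·4 + 18)/6 = 36/6 = 6; σ²_E = ((18−2)/6)² = 7.111

Forward pass:
ES_A = 0; EF_A = 6
ES_B = 6; EF_B = 6+6 = 12
ES_C = 6; EF_C = 6+3 = 9
ES_D = max(EF_B=12, EF_C=9) = 12; EF_D = 12+4 = 16
ES_E = max(EF_C=9, EF_D=16) = 16; EF_E = 16+6 = 22
Expected project duration μ = 22 hours. Critical path: A → B → D → E.

Variance along critical path = 9.000 + 5.444 + 5.444 + 7.111 = 27.000
σ = √27.000 = 5.196 hours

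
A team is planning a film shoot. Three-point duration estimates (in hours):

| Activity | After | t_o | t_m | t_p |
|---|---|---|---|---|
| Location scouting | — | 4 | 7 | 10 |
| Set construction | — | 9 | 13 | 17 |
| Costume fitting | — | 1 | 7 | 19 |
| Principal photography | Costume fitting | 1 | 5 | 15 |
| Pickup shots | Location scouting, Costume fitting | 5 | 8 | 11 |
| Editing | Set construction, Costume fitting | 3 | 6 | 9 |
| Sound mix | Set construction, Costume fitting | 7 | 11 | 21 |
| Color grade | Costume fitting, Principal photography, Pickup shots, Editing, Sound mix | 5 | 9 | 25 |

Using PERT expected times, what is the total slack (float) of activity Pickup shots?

te_Location scouting = (4 + 4·7 + 10)/6 = 42/6 = 7
te_Set construction = (9 + 4·13 + 17)/6 = 78/6 = 13
te_Costume fitting = (1 + 4·7 + 19)/6 = 48/6 = 8
te_Principal photography = (1 + 4·5 + 15)/6 = 36/6 = 6
te_Pickup shots = (5 + 4·8 + 11)/6 = 48/6 = 8
te_Editing = (3 + 4·6 + 9)/6 = 36/6 = 6
te_Sound mix = (7 + 4·11 + 21)/6 = 72/6 = 12
te_Color grade = (5 + 4·9 + 25)/6 = 66/6 = 11

Forward pass:
ES_Location scouting = 0; EF_Location scouting = 7
ES_Set construction = 0; EF_Set construction = 13
ES_Costume fitting = 0; EF_Costume fitting = 8
ES_Principal photography = 8; EF_Principal photography = 8+6 = 14
ES_Pickup shots = max(EF_Location scouting=7, EF_Costume fitting=8) = 8; EF_Pickup shots = 8+8 = 16
ES_Editing = max(EF_Set construction=13, EF_Costume fitting=8) = 13; EF_Editing = 13+6 = 19
ES_Sound mix = max(EF_Set construction=13, EF_Costume fitting=8) = 13; EF_Sound mix = 13+12 = 25
ES_Color grade = max(EF_Costume fitting=8, EF_Principal photography=14, EF_Pickup shots=16, EF_Editing=19, EF_Sound mix=25) = 25; EF_Color grade = 25+11 = 36
Expected project duration μ = 36 hours. Critical path: Set construction → Sound mix → Color grade.

Backward pass:
LF_Color grade = 36; LS_Color grade = 36−11 = 25
LF_Sound mix = LS_Color grade = 25; LS_Sound mix = 25−12 = 13
LF_Editing = LS_Color grade = 25; LS_Editing = 25−6 = 19
LF_Pickup shots = LS_Color grade = 25; LS_Pickup shots = 25−8 = 17
LF_Principal photography = LS_Color grade = 25; LS_Principal photography = 25−6 = 19
LF_Costume fitting = min(LS_Principal photography=19, LS_Pickup shots=17, LS_Editing=19, LS_Sound mix=13, LS_Color grade=25) = 13; LS_Costume fitting = 13−8 = 5
LF_Set construction = min(LS_Editing=19, LS_Sound mix=13) = 13; LS_Set construction = 13−13 = 0
LF_Location scouting = LS_Pickup shots = 17; LS_Location scouting = 17−7 = 10
Slack_Pickup shots = LS_Pickup shots − ES_Pickup shots = 17 − 8 = 9

9 hours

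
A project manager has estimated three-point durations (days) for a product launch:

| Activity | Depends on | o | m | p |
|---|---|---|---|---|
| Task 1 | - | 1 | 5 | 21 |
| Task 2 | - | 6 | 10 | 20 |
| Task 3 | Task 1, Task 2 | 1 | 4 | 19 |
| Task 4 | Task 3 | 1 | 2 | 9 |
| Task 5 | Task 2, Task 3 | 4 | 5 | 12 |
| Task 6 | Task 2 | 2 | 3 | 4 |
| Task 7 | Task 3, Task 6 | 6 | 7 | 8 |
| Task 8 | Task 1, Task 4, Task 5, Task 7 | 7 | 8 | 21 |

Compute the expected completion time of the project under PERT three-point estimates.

te_Task 1 = (1 + 4·5 + 21)/6 = 42/6 = 7
te_Task 2 = (6 + 4·10 + 20)/6 = 66/6 = 11
te_Task 3 = (1 + 4·4 + 19)/6 = 36/6 = 6
te_Task 4 = (1 + 4·2 + 9)/6 = 18/6 = 3
te_Task 5 = (4 + 4·5 + 12)/6 = 36/6 = 6
te_Task 6 = (2 + 4·3 + 4)/6 = 18/6 = 3
te_Task 7 = (6 + 4·7 + 8)/6 = 42/6 = 7
te_Task 8 = (7 + 4·8 + 21)/6 = 60/6 = 10

Forward pass:
ES_Task 1 = 0; EF_Task 1 = 7
ES_Task 2 = 0; EF_Task 2 = 11
ES_Task 3 = max(EF_Task 1=7, EF_Task 2=11) = 11; EF_Task 3 = 11+6 = 17
ES_Task 4 = 17; EF_Task 4 = 17+3 = 20
ES_Task 5 = max(EF_Task 2=11, EF_Task 3=17) = 17; EF_Task 5 = 17+6 = 23
ES_Task 6 = 11; EF_Task 6 = 11+3 = 14
ES_Task 7 = max(EF_Task 3=17, EF_Task 6=14) = 17; EF_Task 7 = 17+7 = 24
ES_Task 8 = max(EF_Task 1=7, EF_Task 4=20, EF_Task 5=23, EF_Task 7=24) = 24; EF_Task 8 = 24+10 = 34
Expected project duration μ = 34 days. Critical path: Task 2 → Task 3 → Task 7 → Task 8.

34 days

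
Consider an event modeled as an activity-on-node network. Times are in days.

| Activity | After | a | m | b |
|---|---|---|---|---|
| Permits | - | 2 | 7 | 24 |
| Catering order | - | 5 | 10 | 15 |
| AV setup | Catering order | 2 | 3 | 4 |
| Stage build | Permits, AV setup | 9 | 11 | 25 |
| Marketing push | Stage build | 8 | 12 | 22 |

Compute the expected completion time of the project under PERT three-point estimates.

39 days

te_Permits = (2 + 4·7 + 24)/6 = 54/6 = 9
te_Catering order = (5 + 4·10 + 15)/6 = 60/6 = 10
te_AV setup = (2 + 4·3 + 4)/6 = 18/6 = 3
te_Stage build = (9 + 4·11 + 25)/6 = 78/6 = 13
te_Marketing push = (8 + 4·12 + 22)/6 = 78/6 = 13

Forward pass:
ES_Permits = 0; EF_Permits = 9
ES_Catering order = 0; EF_Catering order = 10
ES_AV setup = 10; EF_AV setup = 10+3 = 13
ES_Stage build = max(EF_Permits=9, EF_AV setup=13) = 13; EF_Stage build = 13+13 = 26
ES_Marketing push = 26; EF_Marketing push = 26+13 = 39
Expected project duration μ = 39 days. Critical path: Catering order → AV setup → Stage build → Marketing push.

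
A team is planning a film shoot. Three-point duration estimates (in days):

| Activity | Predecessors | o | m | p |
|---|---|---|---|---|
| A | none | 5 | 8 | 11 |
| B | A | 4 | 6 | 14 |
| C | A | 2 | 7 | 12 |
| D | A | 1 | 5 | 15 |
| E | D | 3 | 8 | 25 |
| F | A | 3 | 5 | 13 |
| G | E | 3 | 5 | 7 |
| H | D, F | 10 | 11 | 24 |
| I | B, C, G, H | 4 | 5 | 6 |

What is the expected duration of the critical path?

te_A = (5 + 4·8 + 11)/6 = 48/6 = 8
te_B = (4 + 4·6 + 14)/6 = 42/6 = 7
te_C = (2 + 4·7 + 12)/6 = 42/6 = 7
te_D = (1 + 4·5 + 15)/6 = 36/6 = 6
te_E = (3 + 4·8 + 25)/6 = 60/6 = 10
te_F = (3 + 4·5 + 13)/6 = 36/6 = 6
te_G = (3 + 4·5 + 7)/6 = 30/6 = 5
te_H = (10 + 4·11 + 24)/6 = 78/6 = 13
te_I = (4 + 4·5 + 6)/6 = 30/6 = 5

Forward pass:
ES_A = 0; EF_A = 8
ES_B = 8; EF_B = 8+7 = 15
ES_C = 8; EF_C = 8+7 = 15
ES_D = 8; EF_D = 8+6 = 14
ES_E = 14; EF_E = 14+10 = 24
ES_F = 8; EF_F = 8+6 = 14
ES_G = 24; EF_G = 24+5 = 29
ES_H = max(EF_D=14, EF_F=14) = 14; EF_H = 14+13 = 27
ES_I = max(EF_B=15, EF_C=15, EF_G=29, EF_H=27) = 29; EF_I = 29+5 = 34
Expected project duration μ = 34 days. Critical path: A → D → E → G → I.

34 days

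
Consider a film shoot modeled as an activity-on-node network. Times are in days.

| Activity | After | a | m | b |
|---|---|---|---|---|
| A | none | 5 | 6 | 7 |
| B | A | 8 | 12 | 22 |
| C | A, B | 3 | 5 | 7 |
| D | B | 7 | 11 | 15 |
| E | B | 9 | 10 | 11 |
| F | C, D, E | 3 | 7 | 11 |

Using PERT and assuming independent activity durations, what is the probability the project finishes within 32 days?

te_A = (5 + 4·6 + 7)/6 = 36/6 = 6; σ²_A = ((7−5)/6)² = 0.111
te_B = (8 + 4·12 + 22)/6 = 78/6 = 13; σ²_B = ((22−8)/6)² = 5.444
te_C = (3 + 4·5 + 7)/6 = 30/6 = 5; σ²_C = ((7−3)/6)² = 0.444
te_D = (7 + 4·11 + 15)/6 = 66/6 = 11; σ²_D = ((15−7)/6)² = 1.778
te_E = (9 + 4·10 + 11)/6 = 60/6 = 10; σ²_E = ((11−9)/6)² = 0.111
te_F = (3 + 4·7 + 11)/6 = 42/6 = 7; σ²_F = ((11−3)/6)² = 1.778

Forward pass:
ES_A = 0; EF_A = 6
ES_B = 6; EF_B = 6+13 = 19
ES_C = max(EF_A=6, EF_B=19) = 19; EF_C = 19+5 = 24
ES_D = 19; EF_D = 19+11 = 30
ES_E = 19; EF_E = 19+10 = 29
ES_F = max(EF_C=24, EF_D=30, EF_E=29) = 30; EF_F = 30+7 = 37
Expected project duration μ = 37 days. Critical path: A → B → D → F.

Variance along critical path = 0.111 + 5.444 + 1.778 + 1.778 = 9.111; σ = √9.111 = 3.018 days.
Z = (32 − 37) / 3.018 = -1.656
P(T ≤ 32) = Φ(-1.656) ≈ 0.049

0.049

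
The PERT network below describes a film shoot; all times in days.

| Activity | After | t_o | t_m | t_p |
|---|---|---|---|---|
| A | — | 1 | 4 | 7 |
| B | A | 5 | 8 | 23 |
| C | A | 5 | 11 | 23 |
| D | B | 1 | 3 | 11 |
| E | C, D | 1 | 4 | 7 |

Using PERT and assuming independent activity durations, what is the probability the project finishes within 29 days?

te_A = (1 + 4·4 + 7)/6 = 24/6 = 4; σ²_A = ((7−1)/6)² = 1.000
te_B = (5 + 4·8 + 23)/6 = 60/6 = 10; σ²_B = ((23−5)/6)² = 9.000
te_C = (5 + 4·11 + 23)/6 = 72/6 = 12; σ²_C = ((23−5)/6)² = 9.000
te_D = (1 + 4·3 + 11)/6 = 24/6 = 4; σ²_D = ((11−1)/6)² = 2.778
te_E = (1 + 4·4 + 7)/6 = 24/6 = 4; σ²_E = ((7−1)/6)² = 1.000

Forward pass:
ES_A = 0; EF_A = 4
ES_B = 4; EF_B = 4+10 = 14
ES_C = 4; EF_C = 4+12 = 16
ES_D = 14; EF_D = 14+4 = 18
ES_E = max(EF_C=16, EF_D=18) = 18; EF_E = 18+4 = 22
Expected project duration μ = 22 days. Critical path: A → B → D → E.

Variance along critical path = 1.000 + 9.000 + 2.778 + 1.000 = 13.778; σ = √13.778 = 3.712 days.
Z = (29 − 22) / 3.712 = 1.886
P(T ≤ 29) = Φ(1.886) ≈ 0.970

0.970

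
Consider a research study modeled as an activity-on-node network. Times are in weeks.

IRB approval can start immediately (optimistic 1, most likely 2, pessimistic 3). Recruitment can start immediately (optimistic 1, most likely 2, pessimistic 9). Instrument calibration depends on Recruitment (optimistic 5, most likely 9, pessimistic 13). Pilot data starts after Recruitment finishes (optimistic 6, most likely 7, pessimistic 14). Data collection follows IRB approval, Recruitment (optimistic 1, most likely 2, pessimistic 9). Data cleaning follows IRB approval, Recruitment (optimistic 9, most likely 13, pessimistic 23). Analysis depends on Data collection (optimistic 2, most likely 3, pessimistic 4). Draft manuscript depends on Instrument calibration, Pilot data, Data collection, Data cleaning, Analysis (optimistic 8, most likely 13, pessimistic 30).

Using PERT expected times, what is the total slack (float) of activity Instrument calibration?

5 weeks

te_IRB approval = (1 + 4·2 + 3)/6 = 12/6 = 2
te_Recruitment = (1 + 4·2 + 9)/6 = 18/6 = 3
te_Instrument calibration = (5 + 4·9 + 13)/6 = 54/6 = 9
te_Pilot data = (6 + 4·7 + 14)/6 = 48/6 = 8
te_Data collection = (1 + 4·2 + 9)/6 = 18/6 = 3
te_Data cleaning = (9 + 4·13 + 23)/6 = 84/6 = 14
te_Analysis = (2 + 4·3 + 4)/6 = 18/6 = 3
te_Draft manuscript = (8 + 4·13 + 30)/6 = 90/6 = 15

Forward pass:
ES_IRB approval = 0; EF_IRB approval = 2
ES_Recruitment = 0; EF_Recruitment = 3
ES_Instrument calibration = 3; EF_Instrument calibration = 3+9 = 12
ES_Pilot data = 3; EF_Pilot data = 3+8 = 11
ES_Data collection = max(EF_IRB approval=2, EF_Recruitment=3) = 3; EF_Data collection = 3+3 = 6
ES_Data cleaning = max(EF_IRB approval=2, EF_Recruitment=3) = 3; EF_Data cleaning = 3+14 = 17
ES_Analysis = 6; EF_Analysis = 6+3 = 9
ES_Draft manuscript = max(EF_Instrument calibration=12, EF_Pilot data=11, EF_Data collection=6, EF_Data cleaning=17, EF_Analysis=9) = 17; EF_Draft manuscript = 17+15 = 32
Expected project duration μ = 32 weeks. Critical path: Recruitment → Data cleaning → Draft manuscript.

Backward pass:
LF_Draft manuscript = 32; LS_Draft manuscript = 32−15 = 17
LF_Analysis = LS_Draft manuscript = 17; LS_Analysis = 17−3 = 14
LF_Data cleaning = LS_Draft manuscript = 17; LS_Data cleaning = 17−14 = 3
LF_Data collection = min(LS_Analysis=14, LS_Draft manuscript=17) = 14; LS_Data collection = 14−3 = 11
LF_Pilot data = LS_Draft manuscript = 17; LS_Pilot data = 17−8 = 9
LF_Instrument calibration = LS_Draft manuscript = 17; LS_Instrument calibration = 17−9 = 8
LF_Recruitment = min(LS_Instrument calibration=8, LS_Pilot data=9, LS_Data collection=11, LS_Data cleaning=3) = 3; LS_Recruitment = 3−3 = 0
LF_IRB approval = min(LS_Data collection=11, LS_Data cleaning=3) = 3; LS_IRB approval = 3−2 = 1
Slack_Instrument calibration = LS_Instrument calibration − ES_Instrument calibration = 8 − 3 = 5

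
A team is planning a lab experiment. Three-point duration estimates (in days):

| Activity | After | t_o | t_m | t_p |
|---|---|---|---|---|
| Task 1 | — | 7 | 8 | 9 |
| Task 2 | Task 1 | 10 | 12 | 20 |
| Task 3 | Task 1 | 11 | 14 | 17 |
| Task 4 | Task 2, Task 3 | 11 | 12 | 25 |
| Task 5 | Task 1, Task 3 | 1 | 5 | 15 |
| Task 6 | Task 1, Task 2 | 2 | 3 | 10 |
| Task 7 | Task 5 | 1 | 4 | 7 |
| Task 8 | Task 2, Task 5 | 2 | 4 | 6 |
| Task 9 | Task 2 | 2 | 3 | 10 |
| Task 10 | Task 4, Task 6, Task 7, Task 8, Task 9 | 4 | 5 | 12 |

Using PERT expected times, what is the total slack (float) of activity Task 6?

11 days

te_Task 1 = (7 + 4·8 + 9)/6 = 48/6 = 8
te_Task 2 = (10 + 4·12 + 20)/6 = 78/6 = 13
te_Task 3 = (11 + 4·14 + 17)/6 = 84/6 = 14
te_Task 4 = (11 + 4·12 + 25)/6 = 84/6 = 14
te_Task 5 = (1 + 4·5 + 15)/6 = 36/6 = 6
te_Task 6 = (2 + 4·3 + 10)/6 = 24/6 = 4
te_Task 7 = (1 + 4·4 + 7)/6 = 24/6 = 4
te_Task 8 = (2 + 4·4 + 6)/6 = 24/6 = 4
te_Task 9 = (2 + 4·3 + 10)/6 = 24/6 = 4
te_Task 10 = (4 + 4·5 + 12)/6 = 36/6 = 6

Forward pass:
ES_Task 1 = 0; EF_Task 1 = 8
ES_Task 2 = 8; EF_Task 2 = 8+13 = 21
ES_Task 3 = 8; EF_Task 3 = 8+14 = 22
ES_Task 4 = max(EF_Task 2=21, EF_Task 3=22) = 22; EF_Task 4 = 22+14 = 36
ES_Task 5 = max(EF_Task 1=8, EF_Task 3=22) = 22; EF_Task 5 = 22+6 = 28
ES_Task 6 = max(EF_Task 1=8, EF_Task 2=21) = 21; EF_Task 6 = 21+4 = 25
ES_Task 7 = 28; EF_Task 7 = 28+4 = 32
ES_Task 8 = max(EF_Task 2=21, EF_Task 5=28) = 28; EF_Task 8 = 28+4 = 32
ES_Task 9 = 21; EF_Task 9 = 21+4 = 25
ES_Task 10 = max(EF_Task 4=36, EF_Task 6=25, EF_Task 7=32, EF_Task 8=32, EF_Task 9=25) = 36; EF_Task 10 = 36+6 = 42
Expected project duration μ = 42 days. Critical path: Task 1 → Task 3 → Task 4 → Task 10.

Backward pass:
LF_Task 10 = 42; LS_Task 10 = 42−6 = 36
LF_Task 9 = LS_Task 10 = 36; LS_Task 9 = 36−4 = 32
LF_Task 8 = LS_Task 10 = 36; LS_Task 8 = 36−4 = 32
LF_Task 7 = LS_Task 10 = 36; LS_Task 7 = 36−4 = 32
LF_Task 6 = LS_Task 10 = 36; LS_Task 6 = 36−4 = 32
LF_Task 5 = min(LS_Task 7=32, LS_Task 8=32) = 32; LS_Task 5 = 32−6 = 26
LF_Task 4 = LS_Task 10 = 36; LS_Task 4 = 36−14 = 22
LF_Task 3 = min(LS_Task 4=22, LS_Task 5=26) = 22; LS_Task 3 = 22−14 = 8
LF_Task 2 = min(LS_Task 4=22, LS_Task 6=32, LS_Task 8=32, LS_Task 9=32) = 22; LS_Task 2 = 22−13 = 9
LF_Task 1 = min(LS_Task 2=9, LS_Task 3=8, LS_Task 5=26, LS_Task 6=32) = 8; LS_Task 1 = 8−8 = 0
Slack_Task 6 = LS_Task 6 − ES_Task 6 = 32 − 21 = 11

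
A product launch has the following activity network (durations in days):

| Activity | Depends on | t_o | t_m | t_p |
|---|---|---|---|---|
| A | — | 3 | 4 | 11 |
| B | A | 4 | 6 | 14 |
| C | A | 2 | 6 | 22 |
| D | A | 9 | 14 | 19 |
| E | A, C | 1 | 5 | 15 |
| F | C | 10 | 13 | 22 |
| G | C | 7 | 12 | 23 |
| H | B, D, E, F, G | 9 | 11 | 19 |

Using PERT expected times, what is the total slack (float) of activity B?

te_A = (3 + 4·4 + 11)/6 = 30/6 = 5
te_B = (4 + 4·6 + 14)/6 = 42/6 = 7
te_C = (2 + 4·6 + 22)/6 = 48/6 = 8
te_D = (9 + 4·14 + 19)/6 = 84/6 = 14
te_E = (1 + 4·5 + 15)/6 = 36/6 = 6
te_F = (10 + 4·13 + 22)/6 = 84/6 = 14
te_G = (7 + 4·12 + 23)/6 = 78/6 = 13
te_H = (9 + 4·11 + 19)/6 = 72/6 = 12

Forward pass:
ES_A = 0; EF_A = 5
ES_B = 5; EF_B = 5+7 = 12
ES_C = 5; EF_C = 5+8 = 13
ES_D = 5; EF_D = 5+14 = 19
ES_E = max(EF_A=5, EF_C=13) = 13; EF_E = 13+6 = 19
ES_F = 13; EF_F = 13+14 = 27
ES_G = 13; EF_G = 13+13 = 26
ES_H = max(EF_B=12, EF_D=19, EF_E=19, EF_F=27, EF_G=26) = 27; EF_H = 27+12 = 39
Expected project duration μ = 39 days. Critical path: A → C → F → H.

Backward pass:
LF_H = 39; LS_H = 39−12 = 27
LF_G = LS_H = 27; LS_G = 27−13 = 14
LF_F = LS_H = 27; LS_F = 27−14 = 13
LF_E = LS_H = 27; LS_E = 27−6 = 21
LF_D = LS_H = 27; LS_D = 27−14 = 13
LF_C = min(LS_E=21, LS_F=13, LS_G=14) = 13; LS_C = 13−8 = 5
LF_B = LS_H = 27; LS_B = 27−7 = 20
LF_A = min(LS_B=20, LS_C=5, LS_D=13, LS_E=21) = 5; LS_A = 5−5 = 0
Slack_B = LS_B − ES_B = 20 − 5 = 15

15 days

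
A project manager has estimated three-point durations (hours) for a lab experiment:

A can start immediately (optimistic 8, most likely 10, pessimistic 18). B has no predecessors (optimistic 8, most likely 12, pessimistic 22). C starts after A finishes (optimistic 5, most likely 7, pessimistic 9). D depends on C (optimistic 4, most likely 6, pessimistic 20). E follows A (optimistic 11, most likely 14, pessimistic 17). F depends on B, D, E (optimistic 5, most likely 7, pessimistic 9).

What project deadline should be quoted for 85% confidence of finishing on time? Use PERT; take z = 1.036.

te_A = (8 + 4·10 + 18)/6 = 66/6 = 11; σ²_A = ((18−8)/6)² = 2.778
te_B = (8 + 4·12 + 22)/6 = 78/6 = 13; σ²_B = ((22−8)/6)² = 5.444
te_C = (5 + 4·7 + 9)/6 = 42/6 = 7; σ²_C = ((9−5)/6)² = 0.444
te_D = (4 + 4·6 + 20)/6 = 48/6 = 8; σ²_D = ((20−4)/6)² = 7.111
te_E = (11 + 4·14 + 17)/6 = 84/6 = 14; σ²_E = ((17−11)/6)² = 1.000
te_F = (5 + 4·7 + 9)/6 = 42/6 = 7; σ²_F = ((9−5)/6)² = 0.444

Forward pass:
ES_A = 0; EF_A = 11
ES_B = 0; EF_B = 13
ES_C = 11; EF_C = 11+7 = 18
ES_D = 18; EF_D = 18+8 = 26
ES_E = 11; EF_E = 11+14 = 25
ES_F = max(EF_B=13, EF_D=26, EF_E=25) = 26; EF_F = 26+7 = 33
Expected project duration μ = 33 hours. Critical path: A → C → D → F.

Variance along critical path = 2.778 + 0.444 + 7.111 + 0.444 = 10.778; σ = 3.283 hours.
D = μ + z·σ = 33 + 1.036·3.283 = 36.4 hours

36.4 hours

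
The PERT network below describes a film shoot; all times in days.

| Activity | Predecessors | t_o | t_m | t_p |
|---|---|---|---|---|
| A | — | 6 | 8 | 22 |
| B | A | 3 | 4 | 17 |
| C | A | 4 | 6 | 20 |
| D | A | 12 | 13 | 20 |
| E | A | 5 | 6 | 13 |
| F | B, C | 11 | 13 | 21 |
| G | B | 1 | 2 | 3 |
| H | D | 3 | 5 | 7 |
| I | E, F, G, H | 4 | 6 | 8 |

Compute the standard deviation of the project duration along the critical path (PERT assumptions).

te_A = (6 + 4·8 + 22)/6 = 60/6 = 10; σ²_A = ((22−6)/6)² = 7.111
te_B = (3 + 4·4 + 17)/6 = 36/6 = 6; σ²_B = ((17−3)/6)² = 5.444
te_C = (4 + 4·6 + 20)/6 = 48/6 = 8; σ²_C = ((20−4)/6)² = 7.111
te_D = (12 + 4·13 + 20)/6 = 84/6 = 14; σ²_D = ((20−12)/6)² = 1.778
te_E = (5 + 4·6 + 13)/6 = 42/6 = 7; σ²_E = ((13−5)/6)² = 1.778
te_F = (11 + 4·13 + 21)/6 = 84/6 = 14; σ²_F = ((21−11)/6)² = 2.778
te_G = (1 + 4·2 + 3)/6 = 12/6 = 2; σ²_G = ((3−1)/6)² = 0.111
te_H = (3 + 4·5 + 7)/6 = 30/6 = 5; σ²_H = ((7−3)/6)² = 0.444
te_I = (4 + 4·6 + 8)/6 = 36/6 = 6; σ²_I = ((8−4)/6)² = 0.444

Forward pass:
ES_A = 0; EF_A = 10
ES_B = 10; EF_B = 10+6 = 16
ES_C = 10; EF_C = 10+8 = 18
ES_D = 10; EF_D = 10+14 = 24
ES_E = 10; EF_E = 10+7 = 17
ES_F = max(EF_B=16, EF_C=18) = 18; EF_F = 18+14 = 32
ES_G = 16; EF_G = 16+2 = 18
ES_H = 24; EF_H = 24+5 = 29
ES_I = max(EF_E=17, EF_F=32, EF_G=18, EF_H=29) = 32; EF_I = 32+6 = 38
Expected project duration μ = 38 days. Critical path: A → C → F → I.

Variance along critical path = 7.111 + 7.111 + 2.778 + 0.444 = 17.444
σ = √17.444 = 4.177 days

4.18 days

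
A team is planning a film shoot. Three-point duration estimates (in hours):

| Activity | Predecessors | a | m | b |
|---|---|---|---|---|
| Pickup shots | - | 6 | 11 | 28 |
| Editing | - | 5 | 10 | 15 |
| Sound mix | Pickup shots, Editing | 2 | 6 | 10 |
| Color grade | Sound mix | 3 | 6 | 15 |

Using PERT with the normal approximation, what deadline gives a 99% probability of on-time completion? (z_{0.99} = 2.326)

36.2 hours

te_Pickup shots = (6 + 4·11 + 28)/6 = 78/6 = 13; σ²_Pickup shots = ((28−6)/6)² = 13.444
te_Editing = (5 + 4·10 + 15)/6 = 60/6 = 10; σ²_Editing = ((15−5)/6)² = 2.778
te_Sound mix = (2 + 4·6 + 10)/6 = 36/6 = 6; σ²_Sound mix = ((10−2)/6)² = 1.778
te_Color grade = (3 + 4·6 + 15)/6 = 42/6 = 7; σ²_Color grade = ((15−3)/6)² = 4.000

Forward pass:
ES_Pickup shots = 0; EF_Pickup shots = 13
ES_Editing = 0; EF_Editing = 10
ES_Sound mix = max(EF_Pickup shots=13, EF_Editing=10) = 13; EF_Sound mix = 13+6 = 19
ES_Color grade = 19; EF_Color grade = 19+7 = 26
Expected project duration μ = 26 hours. Critical path: Pickup shots → Sound mix → Color grade.

Variance along critical path = 13.444 + 1.778 + 4.000 = 19.222; σ = 4.384 hours.
D = μ + z·σ = 26 + 2.326·4.384 = 36.2 hours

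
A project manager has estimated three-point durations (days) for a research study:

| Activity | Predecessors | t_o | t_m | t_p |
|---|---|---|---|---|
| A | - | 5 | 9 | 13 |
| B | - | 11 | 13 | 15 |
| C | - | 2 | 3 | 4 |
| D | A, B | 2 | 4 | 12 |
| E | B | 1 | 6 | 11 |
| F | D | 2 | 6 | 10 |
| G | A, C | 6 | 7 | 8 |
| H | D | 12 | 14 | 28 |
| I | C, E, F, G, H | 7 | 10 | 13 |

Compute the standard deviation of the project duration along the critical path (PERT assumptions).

te_A = (5 + 4·9 + 13)/6 = 54/6 = 9; σ²_A = ((13−5)/6)² = 1.778
te_B = (11 + 4·13 + 15)/6 = 78/6 = 13; σ²_B = ((15−11)/6)² = 0.444
te_C = (2 + 4·3 + 4)/6 = 18/6 = 3; σ²_C = ((4−2)/6)² = 0.111
te_D = (2 + 4·4 + 12)/6 = 30/6 = 5; σ²_D = ((12−2)/6)² = 2.778
te_E = (1 + 4·6 + 11)/6 = 36/6 = 6; σ²_E = ((11−1)/6)² = 2.778
te_F = (2 + 4·6 + 10)/6 = 36/6 = 6; σ²_F = ((10−2)/6)² = 1.778
te_G = (6 + 4·7 + 8)/6 = 42/6 = 7; σ²_G = ((8−6)/6)² = 0.111
te_H = (12 + 4·14 + 28)/6 = 96/6 = 16; σ²_H = ((28−12)/6)² = 7.111
te_I = (7 + 4·10 + 13)/6 = 60/6 = 10; σ²_I = ((13−7)/6)² = 1.000

Forward pass:
ES_A = 0; EF_A = 9
ES_B = 0; EF_B = 13
ES_C = 0; EF_C = 3
ES_D = max(EF_A=9, EF_B=13) = 13; EF_D = 13+5 = 18
ES_E = 13; EF_E = 13+6 = 19
ES_F = 18; EF_F = 18+6 = 24
ES_G = max(EF_A=9, EF_C=3) = 9; EF_G = 9+7 = 16
ES_H = 18; EF_H = 18+16 = 34
ES_I = max(EF_C=3, EF_E=19, EF_F=24, EF_G=16, EF_H=34) = 34; EF_I = 34+10 = 44
Expected project duration μ = 44 days. Critical path: B → D → H → I.

Variance along critical path = 0.444 + 2.778 + 7.111 + 1.000 = 11.333
σ = √11.333 = 3.367 days

3.37 days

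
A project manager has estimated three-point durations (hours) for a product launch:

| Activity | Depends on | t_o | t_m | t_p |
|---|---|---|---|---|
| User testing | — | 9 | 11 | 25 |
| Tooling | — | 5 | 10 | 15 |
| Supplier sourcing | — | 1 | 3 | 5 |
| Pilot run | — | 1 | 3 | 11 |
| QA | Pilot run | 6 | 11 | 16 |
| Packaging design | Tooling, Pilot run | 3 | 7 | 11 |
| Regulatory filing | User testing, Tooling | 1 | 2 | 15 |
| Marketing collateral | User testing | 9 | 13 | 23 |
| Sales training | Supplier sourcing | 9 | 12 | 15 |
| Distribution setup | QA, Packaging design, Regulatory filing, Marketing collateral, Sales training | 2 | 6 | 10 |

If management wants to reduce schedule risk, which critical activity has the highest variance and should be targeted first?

te_User testing = (9 + 4·11 + 25)/6 = 78/6 = 13; σ²_User testing = ((25−9)/6)² = 7.111
te_Tooling = (5 + 4·10 + 15)/6 = 60/6 = 10; σ²_Tooling = ((15−5)/6)² = 2.778
te_Supplier sourcing = (1 + 4·3 + 5)/6 = 18/6 = 3; σ²_Supplier sourcing = ((5−1)/6)² = 0.444
te_Pilot run = (1 + 4·3 + 11)/6 = 24/6 = 4; σ²_Pilot run = ((11−1)/6)² = 2.778
te_QA = (6 + 4·11 + 16)/6 = 66/6 = 11; σ²_QA = ((16−6)/6)² = 2.778
te_Packaging design = (3 + 4·7 + 11)/6 = 42/6 = 7; σ²_Packaging design = ((11−3)/6)² = 1.778
te_Regulatory filing = (1 + 4·2 + 15)/6 = 24/6 = 4; σ²_Regulatory filing = ((15−1)/6)² = 5.444
te_Marketing collateral = (9 + 4·13 + 23)/6 = 84/6 = 14; σ²_Marketing collateral = ((23−9)/6)² = 5.444
te_Sales training = (9 + 4·12 + 15)/6 = 72/6 = 12; σ²_Sales training = ((15−9)/6)² = 1.000
te_Distribution setup = (2 + 4·6 + 10)/6 = 36/6 = 6; σ²_Distribution setup = ((10−2)/6)² = 1.778

Forward pass:
ES_User testing = 0; EF_User testing = 13
ES_Tooling = 0; EF_Tooling = 10
ES_Supplier sourcing = 0; EF_Supplier sourcing = 3
ES_Pilot run = 0; EF_Pilot run = 4
ES_QA = 4; EF_QA = 4+11 = 15
ES_Packaging design = max(EF_Tooling=10, EF_Pilot run=4) = 10; EF_Packaging design = 10+7 = 17
ES_Regulatory filing = max(EF_User testing=13, EF_Tooling=10) = 13; EF_Regulatory filing = 13+4 = 17
ES_Marketing collateral = 13; EF_Marketing collateral = 13+14 = 27
ES_Sales training = 3; EF_Sales training = 3+12 = 15
ES_Distribution setup = max(EF_QA=15, EF_Packaging design=17, EF_Regulatory filing=17, EF_Marketing collateral=27, EF_Sales training=15) = 27; EF_Distribution setup = 27+6 = 33
Expected project duration μ = 33 hours. Critical path: User testing → Marketing collateral → Distribution setup.

Variances on critical path: σ²_User testing=7.111, σ²_Marketing collateral=5.444, σ²_Distribution setup=1.778.
Largest is σ²_User testing = 7.111.

User testing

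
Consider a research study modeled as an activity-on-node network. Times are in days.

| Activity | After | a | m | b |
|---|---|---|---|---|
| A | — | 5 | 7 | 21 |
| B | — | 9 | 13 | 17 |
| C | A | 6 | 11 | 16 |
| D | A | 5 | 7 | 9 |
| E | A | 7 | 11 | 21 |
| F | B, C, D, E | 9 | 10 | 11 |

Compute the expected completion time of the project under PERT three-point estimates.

31 days

te_A = (5 + 4·7 + 21)/6 = 54/6 = 9
te_B = (9 + 4·13 + 17)/6 = 78/6 = 13
te_C = (6 + 4·11 + 16)/6 = 66/6 = 11
te_D = (5 + 4·7 + 9)/6 = 42/6 = 7
te_E = (7 + 4·11 + 21)/6 = 72/6 = 12
te_F = (9 + 4·10 + 11)/6 = 60/6 = 10

Forward pass:
ES_A = 0; EF_A = 9
ES_B = 0; EF_B = 13
ES_C = 9; EF_C = 9+11 = 20
ES_D = 9; EF_D = 9+7 = 16
ES_E = 9; EF_E = 9+12 = 21
ES_F = max(EF_B=13, EF_C=20, EF_D=16, EF_E=21) = 21; EF_F = 21+10 = 31
Expected project duration μ = 31 days. Critical path: A → E → F.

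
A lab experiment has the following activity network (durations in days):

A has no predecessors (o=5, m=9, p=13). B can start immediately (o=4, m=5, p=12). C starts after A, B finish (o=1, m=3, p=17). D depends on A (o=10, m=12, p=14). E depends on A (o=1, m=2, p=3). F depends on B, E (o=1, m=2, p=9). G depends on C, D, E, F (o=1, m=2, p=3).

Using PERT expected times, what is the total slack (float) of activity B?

10 days

te_A = (5 + 4·9 + 13)/6 = 54/6 = 9
te_B = (4 + 4·5 + 12)/6 = 36/6 = 6
te_C = (1 + 4·3 + 17)/6 = 30/6 = 5
te_D = (10 + 4·12 + 14)/6 = 72/6 = 12
te_E = (1 + 4·2 + 3)/6 = 12/6 = 2
te_F = (1 + 4·2 + 9)/6 = 18/6 = 3
te_G = (1 + 4·2 + 3)/6 = 12/6 = 2

Forward pass:
ES_A = 0; EF_A = 9
ES_B = 0; EF_B = 6
ES_C = max(EF_A=9, EF_B=6) = 9; EF_C = 9+5 = 14
ES_D = 9; EF_D = 9+12 = 21
ES_E = 9; EF_E = 9+2 = 11
ES_F = max(EF_B=6, EF_E=11) = 11; EF_F = 11+3 = 14
ES_G = max(EF_C=14, EF_D=21, EF_E=11, EF_F=14) = 21; EF_G = 21+2 = 23
Expected project duration μ = 23 days. Critical path: A → D → G.

Backward pass:
LF_G = 23; LS_G = 23−2 = 21
LF_F = LS_G = 21; LS_F = 21−3 = 18
LF_E = min(LS_F=18, LS_G=21) = 18; LS_E = 18−2 = 16
LF_D = LS_G = 21; LS_D = 21−12 = 9
LF_C = LS_G = 21; LS_C = 21−5 = 16
LF_B = min(LS_C=16, LS_F=18) = 16; LS_B = 16−6 = 10
LF_A = min(LS_C=16, LS_D=9, LS_E=16) = 9; LS_A = 9−9 = 0
Slack_B = LS_B − ES_B = 10 − 0 = 10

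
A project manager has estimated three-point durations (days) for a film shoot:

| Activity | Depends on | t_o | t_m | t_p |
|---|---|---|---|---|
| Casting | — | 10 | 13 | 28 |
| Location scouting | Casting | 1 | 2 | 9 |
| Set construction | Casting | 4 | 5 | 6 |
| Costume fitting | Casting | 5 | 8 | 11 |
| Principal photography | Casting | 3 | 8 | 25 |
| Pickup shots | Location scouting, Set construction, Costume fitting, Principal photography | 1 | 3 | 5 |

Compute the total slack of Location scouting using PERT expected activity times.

te_Casting = (10 + 4·13 + 28)/6 = 90/6 = 15
te_Location scouting = (1 + 4·2 + 9)/6 = 18/6 = 3
te_Set construction = (4 + 4·5 + 6)/6 = 30/6 = 5
te_Costume fitting = (5 + 4·8 + 11)/6 = 48/6 = 8
te_Principal photography = (3 + 4·8 + 25)/6 = 60/6 = 10
te_Pickup shots = (1 + 4·3 + 5)/6 = 18/6 = 3

Forward pass:
ES_Casting = 0; EF_Casting = 15
ES_Location scouting = 15; EF_Location scouting = 15+3 = 18
ES_Set construction = 15; EF_Set construction = 15+5 = 20
ES_Costume fitting = 15; EF_Costume fitting = 15+8 = 23
ES_Principal photography = 15; EF_Principal photography = 15+10 = 25
ES_Pickup shots = max(EF_Location scouting=18, EF_Set construction=20, EF_Costume fitting=23, EF_Principal photography=25) = 25; EF_Pickup shots = 25+3 = 28
Expected project duration μ = 28 days. Critical path: Casting → Principal photography → Pickup shots.

Backward pass:
LF_Pickup shots = 28; LS_Pickup shots = 28−3 = 25
LF_Principal photography = LS_Pickup shots = 25; LS_Principal photography = 25−10 = 15
LF_Costume fitting = LS_Pickup shots = 25; LS_Costume fitting = 25−8 = 17
LF_Set construction = LS_Pickup shots = 25; LS_Set construction = 25−5 = 20
LF_Location scouting = LS_Pickup shots = 25; LS_Location scouting = 25−3 = 22
LF_Casting = min(LS_Location scouting=22, LS_Set construction=20, LS_Costume fitting=17, LS_Principal photography=15) = 15; LS_Casting = 15−15 = 0
Slack_Location scouting = LS_Location scouting − ES_Location scouting = 22 − 15 = 7

7 days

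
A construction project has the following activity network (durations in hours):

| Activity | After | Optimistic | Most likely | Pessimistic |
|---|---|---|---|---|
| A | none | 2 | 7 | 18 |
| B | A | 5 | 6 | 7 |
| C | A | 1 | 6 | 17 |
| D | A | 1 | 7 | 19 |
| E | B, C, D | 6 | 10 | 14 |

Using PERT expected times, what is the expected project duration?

te_A = (2 + 4·7 + 18)/6 = 48/6 = 8
te_B = (5 + 4·6 + 7)/6 = 36/6 = 6
te_C = (1 + 4·6 + 17)/6 = 42/6 = 7
te_D = (1 + 4·7 + 19)/6 = 48/6 = 8
te_E = (6 + 4·10 + 14)/6 = 60/6 = 10

Forward pass:
ES_A = 0; EF_A = 8
ES_B = 8; EF_B = 8+6 = 14
ES_C = 8; EF_C = 8+7 = 15
ES_D = 8; EF_D = 8+8 = 16
ES_E = max(EF_B=14, EF_C=15, EF_D=16) = 16; EF_E = 16+10 = 26
Expected project duration μ = 26 hours. Critical path: A → D → E.

26 hours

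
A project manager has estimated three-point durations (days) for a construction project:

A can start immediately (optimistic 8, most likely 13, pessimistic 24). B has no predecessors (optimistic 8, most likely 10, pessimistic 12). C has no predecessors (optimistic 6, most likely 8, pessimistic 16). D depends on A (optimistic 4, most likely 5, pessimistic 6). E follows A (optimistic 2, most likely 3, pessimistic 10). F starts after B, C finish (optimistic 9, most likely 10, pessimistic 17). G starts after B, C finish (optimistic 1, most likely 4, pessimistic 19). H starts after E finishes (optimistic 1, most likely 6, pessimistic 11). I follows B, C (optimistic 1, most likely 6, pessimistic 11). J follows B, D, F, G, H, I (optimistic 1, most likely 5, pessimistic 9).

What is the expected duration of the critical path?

29 days

te_A = (8 + 4·13 + 24)/6 = 84/6 = 14
te_B = (8 + 4·10 + 12)/6 = 60/6 = 10
te_C = (6 + 4·8 + 16)/6 = 54/6 = 9
te_D = (4 + 4·5 + 6)/6 = 30/6 = 5
te_E = (2 + 4·3 + 10)/6 = 24/6 = 4
te_F = (9 + 4·10 + 17)/6 = 66/6 = 11
te_G = (1 + 4·4 + 19)/6 = 36/6 = 6
te_H = (1 + 4·6 + 11)/6 = 36/6 = 6
te_I = (1 + 4·6 + 11)/6 = 36/6 = 6
te_J = (1 + 4·5 + 9)/6 = 30/6 = 5

Forward pass:
ES_A = 0; EF_A = 14
ES_B = 0; EF_B = 10
ES_C = 0; EF_C = 9
ES_D = 14; EF_D = 14+5 = 19
ES_E = 14; EF_E = 14+4 = 18
ES_F = max(EF_B=10, EF_C=9) = 10; EF_F = 10+11 = 21
ES_G = max(EF_B=10, EF_C=9) = 10; EF_G = 10+6 = 16
ES_H = 18; EF_H = 18+6 = 24
ES_I = max(EF_B=10, EF_C=9) = 10; EF_I = 10+6 = 16
ES_J = max(EF_B=10, EF_D=19, EF_F=21, EF_G=16, EF_H=24, EF_I=16) = 24; EF_J = 24+5 = 29
Expected project duration μ = 29 days. Critical path: A → E → H → J.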